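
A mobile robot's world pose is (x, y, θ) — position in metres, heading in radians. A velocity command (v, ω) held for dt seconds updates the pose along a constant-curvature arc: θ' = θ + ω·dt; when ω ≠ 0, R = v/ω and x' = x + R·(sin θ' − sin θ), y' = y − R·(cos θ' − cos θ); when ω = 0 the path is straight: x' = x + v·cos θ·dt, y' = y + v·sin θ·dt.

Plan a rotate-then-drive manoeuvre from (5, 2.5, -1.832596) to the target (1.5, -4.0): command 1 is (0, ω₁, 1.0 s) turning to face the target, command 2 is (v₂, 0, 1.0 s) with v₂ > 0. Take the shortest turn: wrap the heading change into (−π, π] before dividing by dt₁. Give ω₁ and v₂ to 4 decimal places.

ω₁ = -0.2321, v₂ = 7.3824

heading to target = atan2(-4−2.5, 1.5−5) = -2.0647
Δθ = wrap(-2.0647 − -1.8326) = -0.2321; ω₁ = Δθ/dt₁ = -0.2321
distance = √((1.5−5)² + (-4−2.5)²) = 7.3824; v₂ = distance/dt₂ = 7.3824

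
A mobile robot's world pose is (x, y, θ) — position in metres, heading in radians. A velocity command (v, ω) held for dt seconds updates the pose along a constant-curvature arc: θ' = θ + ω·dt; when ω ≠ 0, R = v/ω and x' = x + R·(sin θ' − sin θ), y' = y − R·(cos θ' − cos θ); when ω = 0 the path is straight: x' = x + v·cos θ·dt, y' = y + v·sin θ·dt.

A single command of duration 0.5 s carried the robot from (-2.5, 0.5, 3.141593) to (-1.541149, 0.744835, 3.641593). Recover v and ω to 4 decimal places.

Δθ = 3.641593 − 3.141593 = 0.500000
ω = Δθ/dt = 0.500000/0.5 = 1.0000
R = Δx/(sin θ' − sin θ) = -2.0000
v = R·ω = -2.0000·1.0000 = -2.0000

v = -2.0000, ω = 1.0000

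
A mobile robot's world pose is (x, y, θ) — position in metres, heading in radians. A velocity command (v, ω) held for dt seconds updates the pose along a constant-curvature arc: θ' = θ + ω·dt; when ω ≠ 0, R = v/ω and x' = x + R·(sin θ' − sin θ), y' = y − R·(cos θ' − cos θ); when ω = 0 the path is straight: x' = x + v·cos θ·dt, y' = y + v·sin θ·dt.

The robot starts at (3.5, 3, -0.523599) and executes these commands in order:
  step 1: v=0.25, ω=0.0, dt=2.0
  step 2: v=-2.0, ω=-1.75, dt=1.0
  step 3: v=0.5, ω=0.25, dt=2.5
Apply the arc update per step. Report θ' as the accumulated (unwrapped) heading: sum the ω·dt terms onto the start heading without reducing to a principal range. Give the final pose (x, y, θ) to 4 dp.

step 1: θ'=-0.5236 (straight) → pose (3.9330, 2.7500, -0.5236)
step 2: θ'=-2.2736 (R=1.1429) → pose (3.6324, 4.4784, -2.2736)
step 3: θ'=-1.6486 (R=2.0000) → pose (3.1645, 3.3412, -1.6486)

(3.1645, 3.3412, -1.6486)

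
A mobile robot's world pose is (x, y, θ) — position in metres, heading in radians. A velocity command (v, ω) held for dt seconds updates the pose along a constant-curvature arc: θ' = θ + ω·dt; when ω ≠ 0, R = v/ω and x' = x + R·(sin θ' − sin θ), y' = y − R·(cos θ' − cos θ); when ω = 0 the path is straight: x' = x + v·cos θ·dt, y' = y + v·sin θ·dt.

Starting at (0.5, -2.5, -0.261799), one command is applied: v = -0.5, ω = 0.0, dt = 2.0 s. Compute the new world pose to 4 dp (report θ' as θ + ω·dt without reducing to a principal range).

θ' = -0.2618 + 0.0·2.0 = -0.2618
ω = 0 → straight: x' = 0.5 + -0.5·cos(-0.2618)·2.0 = -0.4659
y' = -2.5 + -0.5·sin(-0.2618)·2.0 = -2.2412

(-0.4659, -2.2412, -0.2618)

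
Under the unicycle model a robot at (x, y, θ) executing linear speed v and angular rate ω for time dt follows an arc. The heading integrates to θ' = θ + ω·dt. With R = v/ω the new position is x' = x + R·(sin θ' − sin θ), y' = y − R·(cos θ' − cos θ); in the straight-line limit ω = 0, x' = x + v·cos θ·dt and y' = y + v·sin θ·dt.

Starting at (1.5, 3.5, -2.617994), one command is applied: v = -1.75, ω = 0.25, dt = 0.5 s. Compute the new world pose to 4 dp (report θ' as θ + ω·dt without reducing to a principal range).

θ' = -2.6180 + 0.25·0.5 = -2.4930
R = v/ω = -1.75/0.25 = -7.0000
x' = 1.5 + -7.0000·(sin -2.4930 − sin -2.6180) = 2.2285
y' = 3.5 − -7.0000·(cos -2.4930 − cos -2.6180) = 3.9837

(2.2285, 3.9837, -2.4930)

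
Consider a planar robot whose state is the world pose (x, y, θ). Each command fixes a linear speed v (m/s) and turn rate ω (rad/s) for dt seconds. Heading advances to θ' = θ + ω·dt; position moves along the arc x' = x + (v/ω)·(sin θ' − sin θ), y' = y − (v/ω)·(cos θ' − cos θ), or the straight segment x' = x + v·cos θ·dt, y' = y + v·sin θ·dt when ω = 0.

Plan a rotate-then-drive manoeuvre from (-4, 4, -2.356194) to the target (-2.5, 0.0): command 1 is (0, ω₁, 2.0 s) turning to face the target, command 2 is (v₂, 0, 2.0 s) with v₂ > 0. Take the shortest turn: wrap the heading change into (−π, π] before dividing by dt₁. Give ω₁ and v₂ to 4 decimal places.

heading to target = atan2(0−4, -2.5−-4) = -1.2120
Δθ = wrap(-1.2120 − -2.3562) = 1.1442; ω₁ = Δθ/dt₁ = 0.5721
distance = √((-2.5−-4)² + (0−4)²) = 4.2720; v₂ = distance/dt₂ = 2.1360

ω₁ = 0.5721, v₂ = 2.1360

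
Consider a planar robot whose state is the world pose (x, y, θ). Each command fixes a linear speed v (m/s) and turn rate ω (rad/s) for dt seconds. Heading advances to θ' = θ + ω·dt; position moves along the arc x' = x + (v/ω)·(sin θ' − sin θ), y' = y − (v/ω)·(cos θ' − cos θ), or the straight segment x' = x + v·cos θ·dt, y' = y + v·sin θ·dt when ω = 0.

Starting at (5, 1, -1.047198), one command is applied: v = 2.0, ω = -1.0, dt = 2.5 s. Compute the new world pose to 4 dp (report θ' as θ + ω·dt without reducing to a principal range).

θ' = -1.0472 + -1.0·2.5 = -3.5472
R = v/ω = 2.0/-1.0 = -2.0000
x' = 5 + -2.0000·(sin -3.5472 − sin -1.0472) = 2.4788
y' = 1 − -2.0000·(cos -3.5472 − cos -1.0472) = -1.8377

(2.4788, -1.8377, -3.5472)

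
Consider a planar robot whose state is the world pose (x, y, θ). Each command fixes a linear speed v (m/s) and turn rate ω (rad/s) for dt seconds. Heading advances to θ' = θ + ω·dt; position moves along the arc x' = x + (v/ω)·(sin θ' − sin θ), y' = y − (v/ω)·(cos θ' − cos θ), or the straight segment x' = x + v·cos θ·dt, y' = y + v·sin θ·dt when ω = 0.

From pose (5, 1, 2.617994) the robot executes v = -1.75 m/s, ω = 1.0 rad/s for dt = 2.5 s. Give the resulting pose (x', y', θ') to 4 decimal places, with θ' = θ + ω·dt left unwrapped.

θ' = 2.6180 + 1.0·2.5 = 5.1180
R = v/ω = -1.75/1.0 = -1.7500
x' = 5 + -1.7500·(sin 5.1180 − sin 2.6180) = 7.4830
y' = 1 − -1.7500·(cos 5.1180 − cos 2.6180) = 3.2061

(7.4830, 3.2061, 5.1180)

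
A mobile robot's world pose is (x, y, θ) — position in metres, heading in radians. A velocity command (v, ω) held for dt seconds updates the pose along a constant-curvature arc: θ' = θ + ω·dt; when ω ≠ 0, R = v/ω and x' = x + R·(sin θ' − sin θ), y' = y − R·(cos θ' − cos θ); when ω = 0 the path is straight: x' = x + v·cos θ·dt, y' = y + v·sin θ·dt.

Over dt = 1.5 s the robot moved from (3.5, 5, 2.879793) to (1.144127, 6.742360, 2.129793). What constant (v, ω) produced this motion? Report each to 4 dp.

v = 2.0000, ω = -0.5000

Δθ = 2.129793 − 2.879793 = -0.750000
ω = Δθ/dt = -0.750000/1.5 = -0.5000
R = Δx/(sin θ' − sin θ) = -4.0000
v = R·ω = -4.0000·-0.5000 = 2.0000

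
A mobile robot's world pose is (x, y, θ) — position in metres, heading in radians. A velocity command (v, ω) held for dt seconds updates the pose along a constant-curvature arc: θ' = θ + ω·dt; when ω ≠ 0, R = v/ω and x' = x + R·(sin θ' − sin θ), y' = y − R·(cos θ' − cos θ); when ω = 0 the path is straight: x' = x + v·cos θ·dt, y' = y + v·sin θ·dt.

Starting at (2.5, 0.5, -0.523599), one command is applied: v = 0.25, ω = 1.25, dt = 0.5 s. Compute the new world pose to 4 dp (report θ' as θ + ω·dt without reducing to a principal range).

θ' = -0.5236 + 1.25·0.5 = 0.1014
R = v/ω = 0.25/1.25 = 0.2000
x' = 2.5 + 0.2000·(sin 0.1014 − sin -0.5236) = 2.6202
y' = 0.5 − 0.2000·(cos 0.1014 − cos -0.5236) = 0.4742

(2.6202, 0.4742, 0.1014)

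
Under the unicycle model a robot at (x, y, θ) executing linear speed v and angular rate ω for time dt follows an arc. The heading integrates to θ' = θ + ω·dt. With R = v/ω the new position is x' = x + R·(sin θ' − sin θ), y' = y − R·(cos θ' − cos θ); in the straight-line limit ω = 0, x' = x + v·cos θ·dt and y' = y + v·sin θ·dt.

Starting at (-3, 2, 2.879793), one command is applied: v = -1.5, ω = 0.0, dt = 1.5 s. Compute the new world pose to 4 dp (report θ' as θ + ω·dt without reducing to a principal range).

θ' = 2.8798 + 0.0·1.5 = 2.8798
ω = 0 → straight: x' = -3 + -1.5·cos(2.8798)·1.5 = -0.8267
y' = 2 + -1.5·sin(2.8798)·1.5 = 1.4177

(-0.8267, 1.4177, 2.8798)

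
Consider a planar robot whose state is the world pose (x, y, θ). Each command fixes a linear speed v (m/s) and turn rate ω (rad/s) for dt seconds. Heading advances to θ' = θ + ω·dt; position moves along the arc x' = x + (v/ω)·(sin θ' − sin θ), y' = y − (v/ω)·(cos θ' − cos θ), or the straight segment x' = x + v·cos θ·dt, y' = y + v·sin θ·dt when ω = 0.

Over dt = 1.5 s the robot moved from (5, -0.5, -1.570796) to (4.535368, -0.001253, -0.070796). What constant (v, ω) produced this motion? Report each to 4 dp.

v = -0.5000, ω = 1.0000

Δθ = -0.070796 − -1.570796 = 1.500000
ω = Δθ/dt = 1.500000/1.5 = 1.0000
R = −Δy/(cos θ' − cos θ) = -0.5000
v = R·ω = -0.5000·1.0000 = -0.5000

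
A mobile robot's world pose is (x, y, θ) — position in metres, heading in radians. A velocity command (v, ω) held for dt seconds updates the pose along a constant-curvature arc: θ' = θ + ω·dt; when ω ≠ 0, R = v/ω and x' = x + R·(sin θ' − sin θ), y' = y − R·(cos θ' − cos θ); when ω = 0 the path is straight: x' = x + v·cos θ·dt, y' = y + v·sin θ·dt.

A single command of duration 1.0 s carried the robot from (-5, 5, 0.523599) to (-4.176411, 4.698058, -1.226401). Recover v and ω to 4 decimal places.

Δθ = -1.226401 − 0.523599 = -1.750000
ω = Δθ/dt = -1.750000/1.0 = -1.7500
R = Δx/(sin θ' − sin θ) = -0.5714
v = R·ω = -0.5714·-1.7500 = 1.0000

v = 1.0000, ω = -1.7500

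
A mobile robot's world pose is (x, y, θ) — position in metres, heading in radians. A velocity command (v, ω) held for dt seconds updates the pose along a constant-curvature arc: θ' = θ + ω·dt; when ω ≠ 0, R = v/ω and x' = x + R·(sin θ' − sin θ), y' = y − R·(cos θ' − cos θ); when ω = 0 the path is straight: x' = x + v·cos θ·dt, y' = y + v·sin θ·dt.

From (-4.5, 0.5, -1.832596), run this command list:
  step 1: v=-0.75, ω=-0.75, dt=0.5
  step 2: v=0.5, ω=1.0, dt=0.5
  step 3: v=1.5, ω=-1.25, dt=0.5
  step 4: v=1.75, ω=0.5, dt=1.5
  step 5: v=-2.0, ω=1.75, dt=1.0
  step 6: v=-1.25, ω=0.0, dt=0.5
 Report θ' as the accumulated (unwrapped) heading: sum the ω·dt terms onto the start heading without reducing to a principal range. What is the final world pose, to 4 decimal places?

step 1: θ'=-2.2076 (R=1.0000) → pose (-4.3381, 0.8358, -2.2076)
step 2: θ'=-1.7076 (R=0.5000) → pose (-4.4314, 0.6067, -1.7076)
step 3: θ'=-2.3326 (R=-1.2000) → pose (-4.7519, -0.0579, -2.3326)
step 4: θ'=-1.5826 (R=3.5000) → pose (-5.7191, -2.4324, -1.5826)
step 5: θ'=0.1674 (R=-1.1429) → pose (-7.0523, -1.2921, 0.1674)
step 6: θ'=0.1674 (straight) → pose (-7.6685, -1.3962, 0.1674)

(-7.6685, -1.3962, 0.1674)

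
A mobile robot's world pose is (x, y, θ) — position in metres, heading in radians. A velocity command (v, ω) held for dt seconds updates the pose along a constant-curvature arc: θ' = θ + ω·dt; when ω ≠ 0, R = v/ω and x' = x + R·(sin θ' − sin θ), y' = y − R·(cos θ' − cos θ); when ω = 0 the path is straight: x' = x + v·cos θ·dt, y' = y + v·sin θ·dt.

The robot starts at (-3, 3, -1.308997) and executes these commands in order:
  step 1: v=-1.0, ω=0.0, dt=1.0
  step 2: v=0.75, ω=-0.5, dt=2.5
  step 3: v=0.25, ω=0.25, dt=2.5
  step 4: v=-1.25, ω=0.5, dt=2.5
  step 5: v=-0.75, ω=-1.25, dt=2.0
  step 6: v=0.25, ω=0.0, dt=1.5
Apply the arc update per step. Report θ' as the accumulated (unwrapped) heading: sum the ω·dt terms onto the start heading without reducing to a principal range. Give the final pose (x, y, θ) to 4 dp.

(-4.9943, 5.7516, -3.1840)

step 1: θ'=-1.3090 (straight) → pose (-3.2588, 3.9659, -1.3090)
step 2: θ'=-2.5590 (R=-1.5000) → pose (-3.8824, 2.3251, -2.5590)
step 3: θ'=-1.9340 (R=1.0000) → pose (-4.2670, 1.8454, -1.9340)
step 4: θ'=-0.6840 (R=-2.5000) → pose (-5.0242, 4.6712, -0.6840)
step 5: θ'=-3.1840 (R=0.6000) → pose (-4.6196, 5.7357, -3.1840)
step 6: θ'=-3.1840 (straight) → pose (-4.9943, 5.7516, -3.1840)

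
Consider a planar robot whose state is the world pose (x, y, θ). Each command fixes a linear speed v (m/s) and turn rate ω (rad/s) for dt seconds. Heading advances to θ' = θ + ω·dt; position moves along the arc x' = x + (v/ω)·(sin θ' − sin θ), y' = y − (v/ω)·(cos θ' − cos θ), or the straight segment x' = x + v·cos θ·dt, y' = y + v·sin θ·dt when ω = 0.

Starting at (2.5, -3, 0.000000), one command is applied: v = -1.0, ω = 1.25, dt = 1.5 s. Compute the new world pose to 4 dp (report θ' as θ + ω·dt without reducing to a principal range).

θ' = 0.0000 + 1.25·1.5 = 1.8750
R = v/ω = -1.0/1.25 = -0.8000
x' = 2.5 + -0.8000·(sin 1.8750 − sin 0.0000) = 1.7367
y' = -3 − -0.8000·(cos 1.8750 − cos 0.0000) = -4.0396

(1.7367, -4.0396, 1.8750)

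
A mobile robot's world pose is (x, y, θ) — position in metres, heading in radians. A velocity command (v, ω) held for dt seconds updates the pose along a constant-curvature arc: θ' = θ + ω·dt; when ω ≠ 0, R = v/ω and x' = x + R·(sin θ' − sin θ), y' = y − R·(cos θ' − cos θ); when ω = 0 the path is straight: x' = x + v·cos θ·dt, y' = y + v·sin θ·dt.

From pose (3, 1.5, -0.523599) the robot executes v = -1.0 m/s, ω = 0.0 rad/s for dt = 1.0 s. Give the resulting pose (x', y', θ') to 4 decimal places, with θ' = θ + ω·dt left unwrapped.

θ' = -0.5236 + 0.0·1.0 = -0.5236
ω = 0 → straight: x' = 3 + -1.0·cos(-0.5236)·1.0 = 2.1340
y' = 1.5 + -1.0·sin(-0.5236)·1.0 = 2.0000

(2.1340, 2.0000, -0.5236)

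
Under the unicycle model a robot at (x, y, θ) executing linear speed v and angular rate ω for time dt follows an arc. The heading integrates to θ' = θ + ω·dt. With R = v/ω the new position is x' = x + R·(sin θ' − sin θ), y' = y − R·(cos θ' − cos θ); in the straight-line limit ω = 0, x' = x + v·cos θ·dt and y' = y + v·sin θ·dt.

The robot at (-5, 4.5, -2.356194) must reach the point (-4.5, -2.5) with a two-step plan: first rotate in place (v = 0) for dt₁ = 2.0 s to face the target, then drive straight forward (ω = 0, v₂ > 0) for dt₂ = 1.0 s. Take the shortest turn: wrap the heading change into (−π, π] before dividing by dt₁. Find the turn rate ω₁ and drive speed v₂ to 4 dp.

ω₁ = 0.4284, v₂ = 7.0178

heading to target = atan2(-2.5−4.5, -4.5−-5) = -1.4995
Δθ = wrap(-1.4995 − -2.3562) = 0.8567; ω₁ = Δθ/dt₁ = 0.4284
distance = √((-4.5−-5)² + (-2.5−4.5)²) = 7.0178; v₂ = distance/dt₂ = 7.0178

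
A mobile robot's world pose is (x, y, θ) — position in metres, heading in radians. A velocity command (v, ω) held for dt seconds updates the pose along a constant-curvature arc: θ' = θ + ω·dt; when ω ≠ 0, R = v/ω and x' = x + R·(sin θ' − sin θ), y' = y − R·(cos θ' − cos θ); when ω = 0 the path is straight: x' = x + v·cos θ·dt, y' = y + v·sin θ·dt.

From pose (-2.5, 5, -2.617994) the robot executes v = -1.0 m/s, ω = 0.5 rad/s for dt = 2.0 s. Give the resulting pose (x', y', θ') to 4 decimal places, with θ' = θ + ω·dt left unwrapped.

θ' = -2.6180 + 0.5·2.0 = -1.6180
R = v/ω = -1.0/0.5 = -2.0000
x' = -2.5 + -2.0000·(sin -1.6180 − sin -2.6180) = -1.5022
y' = 5 − -2.0000·(cos -1.6180 − cos -2.6180) = 6.6377

(-1.5022, 6.6377, -1.6180)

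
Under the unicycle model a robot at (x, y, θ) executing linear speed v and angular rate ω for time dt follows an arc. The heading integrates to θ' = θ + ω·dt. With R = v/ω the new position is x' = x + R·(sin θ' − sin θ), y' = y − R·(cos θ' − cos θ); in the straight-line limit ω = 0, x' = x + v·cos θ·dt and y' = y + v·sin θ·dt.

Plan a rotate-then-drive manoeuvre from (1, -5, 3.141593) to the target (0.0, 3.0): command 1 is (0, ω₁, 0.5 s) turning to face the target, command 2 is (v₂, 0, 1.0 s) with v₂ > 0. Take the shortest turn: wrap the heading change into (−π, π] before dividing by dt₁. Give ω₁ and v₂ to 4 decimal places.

ω₁ = -2.8929, v₂ = 8.0623

heading to target = atan2(3−-5, 0−1) = 1.6952
Δθ = wrap(1.6952 − 3.1416) = -1.4464; ω₁ = Δθ/dt₁ = -2.8929
distance = √((0−1)² + (3−-5)²) = 8.0623; v₂ = distance/dt₂ = 8.0623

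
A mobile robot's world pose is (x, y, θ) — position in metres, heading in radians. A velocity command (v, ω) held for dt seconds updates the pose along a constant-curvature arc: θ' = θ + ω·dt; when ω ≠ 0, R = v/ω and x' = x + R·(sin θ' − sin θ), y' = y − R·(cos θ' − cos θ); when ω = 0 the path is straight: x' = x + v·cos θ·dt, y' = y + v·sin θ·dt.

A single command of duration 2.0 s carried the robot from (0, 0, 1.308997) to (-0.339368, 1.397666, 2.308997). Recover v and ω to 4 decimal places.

v = 0.7500, ω = 0.5000

Δθ = 2.308997 − 1.308997 = 1.000000
ω = Δθ/dt = 1.000000/2.0 = 0.5000
R = −Δy/(cos θ' − cos θ) = 1.5000
v = R·ω = 1.5000·0.5000 = 0.7500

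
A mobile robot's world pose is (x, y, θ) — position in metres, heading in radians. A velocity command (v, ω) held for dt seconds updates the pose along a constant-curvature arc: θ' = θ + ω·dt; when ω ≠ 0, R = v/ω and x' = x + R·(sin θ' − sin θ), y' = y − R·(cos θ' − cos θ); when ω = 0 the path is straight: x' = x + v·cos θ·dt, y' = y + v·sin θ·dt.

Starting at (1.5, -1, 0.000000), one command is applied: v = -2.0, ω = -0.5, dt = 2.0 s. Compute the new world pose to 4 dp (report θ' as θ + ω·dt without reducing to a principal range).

θ' = 0.0000 + -0.5·2.0 = -1.0000
R = v/ω = -2.0/-0.5 = 4.0000
x' = 1.5 + 4.0000·(sin -1.0000 − sin 0.0000) = -1.8659
y' = -1 − 4.0000·(cos -1.0000 − cos 0.0000) = 0.8388

(-1.8659, 0.8388, -1.0000)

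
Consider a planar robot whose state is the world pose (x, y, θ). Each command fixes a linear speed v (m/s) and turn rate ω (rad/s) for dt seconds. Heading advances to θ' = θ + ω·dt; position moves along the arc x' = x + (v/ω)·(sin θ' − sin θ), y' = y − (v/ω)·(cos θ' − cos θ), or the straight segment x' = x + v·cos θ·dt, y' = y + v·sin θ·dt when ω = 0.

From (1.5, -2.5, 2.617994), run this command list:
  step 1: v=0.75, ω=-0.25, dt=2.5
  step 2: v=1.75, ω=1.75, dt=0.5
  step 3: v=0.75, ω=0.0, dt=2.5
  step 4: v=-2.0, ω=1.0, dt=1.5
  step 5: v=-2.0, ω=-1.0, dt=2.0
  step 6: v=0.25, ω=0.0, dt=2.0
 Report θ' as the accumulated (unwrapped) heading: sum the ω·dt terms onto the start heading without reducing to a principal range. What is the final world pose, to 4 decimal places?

step 1: θ'=1.9930 (R=-3.0000) → pose (0.2634, -1.1312, 1.9930)
step 2: θ'=2.8680 (R=1.0000) → pose (-0.3786, -0.5782, 2.8680)
step 3: θ'=2.8680 (straight) → pose (-2.1838, -0.0716, 2.8680)
step 4: θ'=4.3680 (R=-2.0000) → pose (0.2391, 1.1788, 4.3680)
step 5: θ'=2.3680 (R=2.0000) → pose (3.5191, 1.9343, 2.3680)
step 6: θ'=2.3680 (straight) → pose (3.1614, 2.2837, 2.3680)

(3.1614, 2.2837, 2.3680)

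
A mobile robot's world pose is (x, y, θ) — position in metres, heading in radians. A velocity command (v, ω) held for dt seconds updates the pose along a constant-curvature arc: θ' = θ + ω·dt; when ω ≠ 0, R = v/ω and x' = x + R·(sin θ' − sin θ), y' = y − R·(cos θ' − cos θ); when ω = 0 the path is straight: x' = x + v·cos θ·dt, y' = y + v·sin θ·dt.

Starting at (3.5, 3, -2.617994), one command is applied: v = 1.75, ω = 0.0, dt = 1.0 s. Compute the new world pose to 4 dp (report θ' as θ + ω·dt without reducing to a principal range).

θ' = -2.6180 + 0.0·1.0 = -2.6180
ω = 0 → straight: x' = 3.5 + 1.75·cos(-2.6180)·1.0 = 1.9845
y' = 3 + 1.75·sin(-2.6180)·1.0 = 2.1250

(1.9845, 2.1250, -2.6180)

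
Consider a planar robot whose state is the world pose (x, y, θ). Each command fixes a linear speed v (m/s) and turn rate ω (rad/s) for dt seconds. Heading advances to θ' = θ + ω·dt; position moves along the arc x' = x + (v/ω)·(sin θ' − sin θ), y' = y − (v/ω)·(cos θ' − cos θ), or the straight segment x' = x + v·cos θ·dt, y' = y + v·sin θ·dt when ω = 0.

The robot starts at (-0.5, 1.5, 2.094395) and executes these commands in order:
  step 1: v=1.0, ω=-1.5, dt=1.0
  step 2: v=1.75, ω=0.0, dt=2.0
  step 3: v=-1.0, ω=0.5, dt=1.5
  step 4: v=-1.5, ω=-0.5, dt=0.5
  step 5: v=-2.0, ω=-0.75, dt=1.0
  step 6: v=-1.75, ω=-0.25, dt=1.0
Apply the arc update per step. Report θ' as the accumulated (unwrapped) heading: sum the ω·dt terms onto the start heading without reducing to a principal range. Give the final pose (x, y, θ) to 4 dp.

step 1: θ'=0.5944 (R=-0.6667) → pose (-0.2960, 2.3857, 0.5944)
step 2: θ'=0.5944 (straight) → pose (2.6037, 4.3457, 0.5944)
step 3: θ'=1.3444 (R=-2.0000) → pose (1.7748, 3.1377, 1.3444)
step 4: θ'=1.0944 (R=3.0000) → pose (1.5173, 2.4353, 1.0944)
step 5: θ'=0.3444 (R=2.6667) → pose (0.0479, 1.1481, 0.3444)
step 6: θ'=0.0944 (R=7.0000) → pose (-1.6557, 0.7683, 0.0944)

(-1.6557, 0.7683, 0.0944)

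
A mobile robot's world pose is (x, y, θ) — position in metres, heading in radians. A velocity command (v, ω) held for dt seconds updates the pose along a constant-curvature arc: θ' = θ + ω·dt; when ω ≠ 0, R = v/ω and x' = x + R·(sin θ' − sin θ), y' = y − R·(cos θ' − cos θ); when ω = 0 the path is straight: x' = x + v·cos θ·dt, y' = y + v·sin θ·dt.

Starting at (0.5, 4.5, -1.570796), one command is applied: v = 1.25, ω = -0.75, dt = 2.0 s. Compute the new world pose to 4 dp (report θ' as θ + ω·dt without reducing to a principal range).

θ' = -1.5708 + -0.75·2.0 = -3.0708
R = v/ω = 1.25/-0.75 = -1.6667
x' = 0.5 + -1.6667·(sin -3.0708 − sin -1.5708) = -1.0488
y' = 4.5 − -1.6667·(cos -3.0708 − cos -1.5708) = 2.8375

(-1.0488, 2.8375, -3.0708)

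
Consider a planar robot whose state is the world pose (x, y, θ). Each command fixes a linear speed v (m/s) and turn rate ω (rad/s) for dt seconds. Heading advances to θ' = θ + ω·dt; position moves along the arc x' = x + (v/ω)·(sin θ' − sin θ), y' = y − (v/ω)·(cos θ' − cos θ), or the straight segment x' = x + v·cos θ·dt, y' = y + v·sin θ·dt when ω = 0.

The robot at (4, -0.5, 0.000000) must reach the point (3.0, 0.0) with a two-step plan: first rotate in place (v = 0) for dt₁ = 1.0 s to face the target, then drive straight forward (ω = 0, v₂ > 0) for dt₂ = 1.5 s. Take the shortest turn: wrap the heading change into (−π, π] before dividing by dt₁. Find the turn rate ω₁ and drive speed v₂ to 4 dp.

heading to target = atan2(0−-0.5, 3−4) = 2.6779
Δθ = wrap(2.6779 − 0.0000) = 2.6779; ω₁ = Δθ/dt₁ = 2.6779
distance = √((3−4)² + (0−-0.5)²) = 1.1180; v₂ = distance/dt₂ = 0.7454

ω₁ = 2.6779, v₂ = 0.7454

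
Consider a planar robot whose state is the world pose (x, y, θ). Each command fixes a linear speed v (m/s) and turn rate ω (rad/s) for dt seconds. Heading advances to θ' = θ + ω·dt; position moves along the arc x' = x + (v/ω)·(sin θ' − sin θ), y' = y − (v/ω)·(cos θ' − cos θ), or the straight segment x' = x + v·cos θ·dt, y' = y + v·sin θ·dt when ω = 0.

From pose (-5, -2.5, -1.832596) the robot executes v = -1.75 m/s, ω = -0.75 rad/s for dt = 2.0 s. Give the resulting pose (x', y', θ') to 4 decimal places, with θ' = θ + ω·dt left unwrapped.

θ' = -1.8326 + -0.75·2.0 = -3.3326
R = v/ω = -1.75/-0.75 = 2.3333
x' = -5 + 2.3333·(sin -3.3326 − sin -1.8326) = -2.3032
y' = -2.5 − 2.3333·(cos -3.3326 − cos -1.8326) = -0.8130

(-2.3032, -0.8130, -3.3326)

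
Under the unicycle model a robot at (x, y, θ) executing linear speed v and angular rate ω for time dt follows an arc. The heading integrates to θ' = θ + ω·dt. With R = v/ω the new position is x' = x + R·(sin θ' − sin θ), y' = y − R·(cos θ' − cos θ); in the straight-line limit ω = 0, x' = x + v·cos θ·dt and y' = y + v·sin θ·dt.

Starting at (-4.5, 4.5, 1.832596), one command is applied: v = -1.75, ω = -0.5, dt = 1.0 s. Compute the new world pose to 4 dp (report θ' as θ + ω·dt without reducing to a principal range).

(-4.4796, 2.7683, 1.3326)

θ' = 1.8326 + -0.5·1.0 = 1.3326
R = v/ω = -1.75/-0.5 = 3.5000
x' = -4.5 + 3.5000·(sin 1.3326 − sin 1.8326) = -4.4796
y' = 4.5 − 3.5000·(cos 1.3326 − cos 1.8326) = 2.7683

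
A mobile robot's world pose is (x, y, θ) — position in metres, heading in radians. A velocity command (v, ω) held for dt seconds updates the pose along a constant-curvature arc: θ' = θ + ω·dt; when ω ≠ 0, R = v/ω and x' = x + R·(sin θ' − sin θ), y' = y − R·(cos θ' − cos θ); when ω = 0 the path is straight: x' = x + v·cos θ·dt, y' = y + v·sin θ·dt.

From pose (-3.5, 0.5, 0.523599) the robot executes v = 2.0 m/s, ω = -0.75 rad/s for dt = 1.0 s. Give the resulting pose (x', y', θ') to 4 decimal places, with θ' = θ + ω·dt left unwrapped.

θ' = 0.5236 + -0.75·1.0 = -0.2264
R = v/ω = 2.0/-0.75 = -2.6667
x' = -3.5 + -2.6667·(sin -0.2264 − sin 0.5236) = -1.5681
y' = 0.5 − -2.6667·(cos -0.2264 − cos 0.5236) = 0.7892

(-1.5681, 0.7892, -0.2264)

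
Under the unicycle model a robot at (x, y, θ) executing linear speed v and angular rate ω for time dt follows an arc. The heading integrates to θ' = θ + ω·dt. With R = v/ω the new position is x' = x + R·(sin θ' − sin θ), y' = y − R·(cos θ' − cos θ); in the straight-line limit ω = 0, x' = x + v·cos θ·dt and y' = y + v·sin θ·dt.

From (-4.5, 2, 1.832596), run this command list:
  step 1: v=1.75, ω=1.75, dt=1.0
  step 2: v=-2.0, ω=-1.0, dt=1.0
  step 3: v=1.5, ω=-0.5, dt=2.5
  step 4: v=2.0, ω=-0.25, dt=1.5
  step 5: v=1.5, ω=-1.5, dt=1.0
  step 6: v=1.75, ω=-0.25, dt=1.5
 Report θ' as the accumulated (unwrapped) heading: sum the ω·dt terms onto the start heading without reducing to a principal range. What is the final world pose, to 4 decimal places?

step 1: θ'=3.5826 (R=1.0000) → pose (-5.8928, 2.6455, 3.5826)
step 2: θ'=2.5826 (R=2.0000) → pose (-3.9784, 2.5324, 2.5826)
step 3: θ'=1.3326 (R=-3.0000) → pose (-5.3027, 5.7837, 1.3326)
step 4: θ'=0.9576 (R=-8.0000) → pose (-4.0711, 8.4999, 0.9576)
step 5: θ'=-0.5424 (R=-1.0000) → pose (-2.7371, 8.7809, -0.5424)
step 6: θ'=-0.9174 (R=-7.0000) → pose (-0.7922, 7.0408, -0.9174)

(-0.7922, 7.0408, -0.9174)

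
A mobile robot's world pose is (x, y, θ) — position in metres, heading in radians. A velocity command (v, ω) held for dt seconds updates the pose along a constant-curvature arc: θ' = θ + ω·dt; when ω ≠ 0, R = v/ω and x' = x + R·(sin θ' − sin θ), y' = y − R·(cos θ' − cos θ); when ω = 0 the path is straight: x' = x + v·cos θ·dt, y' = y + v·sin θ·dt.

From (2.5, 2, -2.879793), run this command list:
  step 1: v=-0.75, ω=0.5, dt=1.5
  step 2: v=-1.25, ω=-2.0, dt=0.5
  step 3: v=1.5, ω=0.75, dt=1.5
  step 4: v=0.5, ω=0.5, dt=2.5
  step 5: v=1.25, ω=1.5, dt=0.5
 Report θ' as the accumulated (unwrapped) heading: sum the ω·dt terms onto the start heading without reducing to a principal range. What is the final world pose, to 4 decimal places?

step 1: θ'=-2.1298 (R=-1.5000) → pose (3.3835, 2.6534, -2.1298)
step 2: θ'=-3.1298 (R=0.6250) → pose (3.9059, 2.9469, -3.1298)
step 3: θ'=-2.0048 (R=2.0000) → pose (2.1150, 1.7880, -2.0048)
step 4: θ'=-0.7548 (R=1.0000) → pose (2.3371, 0.6391, -0.7548)
step 5: θ'=-0.0048 (R=0.8333) → pose (2.9041, 0.4128, -0.0048)

(2.9041, 0.4128, -0.0048)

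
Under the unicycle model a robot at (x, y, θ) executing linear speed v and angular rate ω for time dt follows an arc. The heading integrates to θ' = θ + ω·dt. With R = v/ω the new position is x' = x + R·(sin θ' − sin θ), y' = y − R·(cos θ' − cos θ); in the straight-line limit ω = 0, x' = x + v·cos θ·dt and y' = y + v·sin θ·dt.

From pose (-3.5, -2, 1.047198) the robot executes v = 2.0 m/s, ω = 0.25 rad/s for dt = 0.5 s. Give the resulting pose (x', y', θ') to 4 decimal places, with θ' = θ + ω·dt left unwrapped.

(-3.0554, -1.1050, 1.1722)

θ' = 1.0472 + 0.25·0.5 = 1.1722
R = v/ω = 2.0/0.25 = 8.0000
x' = -3.5 + 8.0000·(sin 1.1722 − sin 1.0472) = -3.0554
y' = -2 − 8.0000·(cos 1.1722 − cos 1.0472) = -1.1050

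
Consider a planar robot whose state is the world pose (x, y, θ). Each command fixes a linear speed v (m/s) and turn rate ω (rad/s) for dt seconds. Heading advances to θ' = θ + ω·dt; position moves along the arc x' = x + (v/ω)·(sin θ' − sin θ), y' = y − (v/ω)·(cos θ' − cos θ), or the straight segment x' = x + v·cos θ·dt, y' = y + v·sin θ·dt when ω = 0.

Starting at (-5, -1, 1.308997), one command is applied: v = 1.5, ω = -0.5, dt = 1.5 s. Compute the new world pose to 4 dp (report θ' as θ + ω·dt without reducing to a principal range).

(-3.6932, 0.7669, 0.5590)

θ' = 1.3090 + -0.5·1.5 = 0.5590
R = v/ω = 1.5/-0.5 = -3.0000
x' = -5 + -3.0000·(sin 0.5590 − sin 1.3090) = -3.6932
y' = -1 − -3.0000·(cos 0.5590 − cos 1.3090) = 0.7669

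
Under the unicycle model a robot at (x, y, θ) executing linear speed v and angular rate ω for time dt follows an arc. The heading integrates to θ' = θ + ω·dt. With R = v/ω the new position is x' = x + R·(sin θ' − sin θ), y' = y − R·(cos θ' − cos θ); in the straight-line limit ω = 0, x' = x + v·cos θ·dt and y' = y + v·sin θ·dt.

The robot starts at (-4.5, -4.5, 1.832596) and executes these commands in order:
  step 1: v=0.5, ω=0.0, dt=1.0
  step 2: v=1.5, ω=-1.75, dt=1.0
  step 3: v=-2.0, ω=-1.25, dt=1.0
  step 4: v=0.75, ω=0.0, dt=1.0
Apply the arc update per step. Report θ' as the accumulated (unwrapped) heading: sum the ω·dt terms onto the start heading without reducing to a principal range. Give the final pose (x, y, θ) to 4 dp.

(-5.1814, -2.6643, -1.1674)

step 1: θ'=1.8326 (straight) → pose (-4.6294, -4.0170, 1.8326)
step 2: θ'=0.0826 (R=-0.8571) → pose (-3.8722, -2.9410, 0.0826)
step 3: θ'=-1.1674 (R=1.6000) → pose (-5.4758, -1.9745, -1.1674)
step 4: θ'=-1.1674 (straight) → pose (-5.1814, -2.6643, -1.1674)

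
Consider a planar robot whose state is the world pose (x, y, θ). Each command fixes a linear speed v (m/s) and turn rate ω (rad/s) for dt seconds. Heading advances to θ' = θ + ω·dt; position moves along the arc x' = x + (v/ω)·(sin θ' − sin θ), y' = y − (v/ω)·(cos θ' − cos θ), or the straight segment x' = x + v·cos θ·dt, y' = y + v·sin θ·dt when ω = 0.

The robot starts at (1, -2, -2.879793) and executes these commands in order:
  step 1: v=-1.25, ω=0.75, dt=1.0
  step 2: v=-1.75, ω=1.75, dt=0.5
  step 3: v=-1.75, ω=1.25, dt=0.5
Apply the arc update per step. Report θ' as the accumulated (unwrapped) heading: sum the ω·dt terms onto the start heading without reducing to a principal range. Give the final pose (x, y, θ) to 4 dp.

(1.5782, 0.2634, -0.6298)

step 1: θ'=-2.1298 (R=-1.6667) → pose (1.9816, -1.2740, -2.1298)
step 2: θ'=-1.2548 (R=-1.0000) → pose (2.0843, -0.4329, -1.2548)
step 3: θ'=-0.6298 (R=-1.4000) → pose (1.5782, 0.2634, -0.6298)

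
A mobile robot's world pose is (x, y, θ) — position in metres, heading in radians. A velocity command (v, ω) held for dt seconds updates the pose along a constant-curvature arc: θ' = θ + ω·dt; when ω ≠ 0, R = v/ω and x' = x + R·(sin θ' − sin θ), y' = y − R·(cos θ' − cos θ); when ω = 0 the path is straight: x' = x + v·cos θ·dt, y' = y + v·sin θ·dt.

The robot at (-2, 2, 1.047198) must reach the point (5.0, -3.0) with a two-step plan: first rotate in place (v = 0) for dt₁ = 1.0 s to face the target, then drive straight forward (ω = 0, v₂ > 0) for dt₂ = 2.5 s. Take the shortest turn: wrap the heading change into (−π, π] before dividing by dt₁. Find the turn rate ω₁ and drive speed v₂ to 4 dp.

ω₁ = -1.6674, v₂ = 3.4409

heading to target = atan2(-3−2, 5−-2) = -0.6202
Δθ = wrap(-0.6202 − 1.0472) = -1.6674; ω₁ = Δθ/dt₁ = -1.6674
distance = √((5−-2)² + (-3−2)²) = 8.6023; v₂ = distance/dt₂ = 3.4409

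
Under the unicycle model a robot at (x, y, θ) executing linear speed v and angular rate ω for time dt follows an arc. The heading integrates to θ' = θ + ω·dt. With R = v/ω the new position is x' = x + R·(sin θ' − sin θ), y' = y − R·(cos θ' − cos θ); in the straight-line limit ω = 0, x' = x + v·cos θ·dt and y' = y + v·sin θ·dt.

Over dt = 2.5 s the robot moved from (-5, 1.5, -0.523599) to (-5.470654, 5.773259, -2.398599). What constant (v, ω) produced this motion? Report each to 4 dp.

Δθ = -2.398599 − -0.523599 = -1.875000
ω = Δθ/dt = -1.875000/2.5 = -0.7500
R = −Δy/(cos θ' − cos θ) = 2.6667
v = R·ω = 2.6667·-0.7500 = -2.0000

v = -2.0000, ω = -0.7500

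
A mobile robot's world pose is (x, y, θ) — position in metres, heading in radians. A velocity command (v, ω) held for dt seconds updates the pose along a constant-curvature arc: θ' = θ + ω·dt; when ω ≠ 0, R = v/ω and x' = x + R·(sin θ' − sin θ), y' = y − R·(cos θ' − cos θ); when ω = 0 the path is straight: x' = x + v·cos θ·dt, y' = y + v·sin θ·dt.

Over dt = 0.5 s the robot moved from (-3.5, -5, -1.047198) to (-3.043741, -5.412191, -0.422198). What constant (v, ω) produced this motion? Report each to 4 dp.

Δθ = -0.422198 − -1.047198 = 0.625000
ω = Δθ/dt = 0.625000/0.5 = 1.2500
R = Δx/(sin θ' − sin θ) = 1.0000
v = R·ω = 1.0000·1.2500 = 1.2500

v = 1.2500, ω = 1.2500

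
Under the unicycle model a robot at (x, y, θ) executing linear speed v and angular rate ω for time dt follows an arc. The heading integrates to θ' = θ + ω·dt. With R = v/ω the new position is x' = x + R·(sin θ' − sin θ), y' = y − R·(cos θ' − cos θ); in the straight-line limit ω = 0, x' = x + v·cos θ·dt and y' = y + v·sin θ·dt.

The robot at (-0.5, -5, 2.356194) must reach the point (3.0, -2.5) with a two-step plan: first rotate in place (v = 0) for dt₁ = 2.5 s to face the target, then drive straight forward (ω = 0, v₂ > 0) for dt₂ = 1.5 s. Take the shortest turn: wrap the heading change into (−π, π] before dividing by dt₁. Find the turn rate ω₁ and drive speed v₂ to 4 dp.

heading to target = atan2(-2.5−-5, 3−-0.5) = 0.6202
Δθ = wrap(0.6202 − 2.3562) = -1.7359; ω₁ = Δθ/dt₁ = -0.6944
distance = √((3−-0.5)² + (-2.5−-5)²) = 4.3012; v₂ = distance/dt₂ = 2.8674

ω₁ = -0.6944, v₂ = 2.8674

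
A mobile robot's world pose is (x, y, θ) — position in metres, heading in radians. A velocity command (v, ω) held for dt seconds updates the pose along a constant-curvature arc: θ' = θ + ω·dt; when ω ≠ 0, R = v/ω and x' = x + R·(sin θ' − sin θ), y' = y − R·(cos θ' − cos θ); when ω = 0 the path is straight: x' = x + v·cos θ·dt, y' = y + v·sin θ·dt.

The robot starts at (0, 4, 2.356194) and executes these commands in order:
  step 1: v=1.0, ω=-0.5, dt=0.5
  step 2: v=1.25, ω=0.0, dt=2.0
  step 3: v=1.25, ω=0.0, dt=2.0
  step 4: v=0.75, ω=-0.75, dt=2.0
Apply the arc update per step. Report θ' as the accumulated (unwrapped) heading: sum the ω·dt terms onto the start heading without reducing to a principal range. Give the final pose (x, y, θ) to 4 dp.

(-2.5665, 10.0262, 0.6062)

step 1: θ'=2.1062 (R=-2.0000) → pose (-0.3059, 4.3938, 2.1062)
step 2: θ'=2.1062 (straight) → pose (-1.5814, 6.5440, 2.1062)
step 3: θ'=2.1062 (straight) → pose (-2.8568, 8.6942, 2.1062)
step 4: θ'=0.6062 (R=-1.0000) → pose (-2.5665, 10.0262, 0.6062)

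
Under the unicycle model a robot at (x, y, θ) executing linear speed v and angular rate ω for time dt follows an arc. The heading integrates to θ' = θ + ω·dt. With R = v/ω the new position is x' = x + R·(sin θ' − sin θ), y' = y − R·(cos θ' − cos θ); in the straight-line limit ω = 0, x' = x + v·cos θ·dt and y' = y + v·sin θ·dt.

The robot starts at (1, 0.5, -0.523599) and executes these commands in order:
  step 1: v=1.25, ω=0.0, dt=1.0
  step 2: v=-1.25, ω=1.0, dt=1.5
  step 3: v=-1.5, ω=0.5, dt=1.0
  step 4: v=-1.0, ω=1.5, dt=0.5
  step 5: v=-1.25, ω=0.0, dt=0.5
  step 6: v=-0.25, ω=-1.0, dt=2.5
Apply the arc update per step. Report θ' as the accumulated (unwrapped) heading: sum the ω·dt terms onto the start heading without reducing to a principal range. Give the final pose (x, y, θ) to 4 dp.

(0.1713, -3.2626, -0.2736)

step 1: θ'=-0.5236 (straight) → pose (2.0825, -0.1250, -0.5236)
step 2: θ'=0.9764 (R=-1.2500) → pose (0.4219, -0.5075, 0.9764)
step 3: θ'=1.4764 (R=-3.0000) → pose (-0.0793, -1.9048, 1.4764)
step 4: θ'=2.2264 (R=-0.6667) → pose (0.0560, -2.3740, 2.2264)
step 5: θ'=2.2264 (straight) → pose (0.4370, -2.8695, 2.2264)
step 6: θ'=-0.2736 (R=0.2500) → pose (0.1713, -3.2626, -0.2736)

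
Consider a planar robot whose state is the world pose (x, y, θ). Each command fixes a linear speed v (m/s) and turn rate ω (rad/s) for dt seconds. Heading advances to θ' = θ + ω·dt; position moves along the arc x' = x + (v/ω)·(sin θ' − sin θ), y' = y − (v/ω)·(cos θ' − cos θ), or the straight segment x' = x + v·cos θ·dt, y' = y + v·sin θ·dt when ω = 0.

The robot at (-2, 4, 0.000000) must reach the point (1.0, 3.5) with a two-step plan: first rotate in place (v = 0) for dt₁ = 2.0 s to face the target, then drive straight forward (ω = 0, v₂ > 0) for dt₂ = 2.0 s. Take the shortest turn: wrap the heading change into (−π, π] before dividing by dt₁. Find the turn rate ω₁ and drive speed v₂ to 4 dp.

ω₁ = -0.0826, v₂ = 1.5207

heading to target = atan2(3.5−4, 1−-2) = -0.1651
Δθ = wrap(-0.1651 − 0.0000) = -0.1651; ω₁ = Δθ/dt₁ = -0.0826
distance = √((1−-2)² + (3.5−4)²) = 3.0414; v₂ = distance/dt₂ = 1.5207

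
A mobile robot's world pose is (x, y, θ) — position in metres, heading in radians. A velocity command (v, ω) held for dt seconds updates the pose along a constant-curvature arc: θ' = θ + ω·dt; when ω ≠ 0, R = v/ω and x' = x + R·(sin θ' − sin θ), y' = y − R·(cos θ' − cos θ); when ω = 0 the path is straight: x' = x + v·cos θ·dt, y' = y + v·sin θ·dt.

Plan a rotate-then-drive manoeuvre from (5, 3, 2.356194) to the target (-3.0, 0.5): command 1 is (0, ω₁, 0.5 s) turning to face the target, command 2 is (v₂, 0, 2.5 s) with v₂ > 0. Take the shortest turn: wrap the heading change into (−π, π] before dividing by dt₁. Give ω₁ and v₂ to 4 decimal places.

heading to target = atan2(0.5−3, -3−5) = -2.8387
Δθ = wrap(-2.8387 − 2.3562) = 1.0883; ω₁ = Δθ/dt₁ = 2.1766
distance = √((-3−5)² + (0.5−3)²) = 8.3815; v₂ = distance/dt₂ = 3.3526

ω₁ = 2.1766, v₂ = 3.3526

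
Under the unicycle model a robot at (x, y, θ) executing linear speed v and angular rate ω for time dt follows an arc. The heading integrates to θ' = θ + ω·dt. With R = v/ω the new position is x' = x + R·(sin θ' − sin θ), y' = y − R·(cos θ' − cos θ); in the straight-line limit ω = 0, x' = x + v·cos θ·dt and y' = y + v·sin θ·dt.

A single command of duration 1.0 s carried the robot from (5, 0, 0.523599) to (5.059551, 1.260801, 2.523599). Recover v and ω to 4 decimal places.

Δθ = 2.523599 − 0.523599 = 2.000000
ω = Δθ/dt = 2.000000/1.0 = 2.0000
R = −Δy/(cos θ' − cos θ) = 0.7500
v = R·ω = 0.7500·2.0000 = 1.5000

v = 1.5000, ω = 2.0000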